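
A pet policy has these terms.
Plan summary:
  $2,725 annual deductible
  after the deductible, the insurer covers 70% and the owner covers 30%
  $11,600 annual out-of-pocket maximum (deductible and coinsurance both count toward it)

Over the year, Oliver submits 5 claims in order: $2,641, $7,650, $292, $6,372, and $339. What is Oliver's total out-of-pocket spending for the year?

$7,095.70

Claim 1 — $2,641: entire amount goes to the deductible. Owner owes $2,641 (running OOP $2,641).
Claim 2 — $7,650: $84 finishes the deductible; $7,566 goes to coinsurance; coinsurance $7,566 × 30% = $2,269.80. Owner owes $2,353.80 (running OOP $4,994.80).
Claim 3 — $292: 30% coinsurance on $292 = $87.60. Cost to owner: $87.60. OOP to date $5,082.40.
Claim 4 — $6,372: deductible already satisfied, so owner's share is 30% × $6,372 = $1,911.60. Owner owes $1,911.60 (running OOP $6,994).
Claim 5 — $339: deductible already satisfied, so owner's share is 30% × $339 = $101.70. Owner owes $101.70 (running OOP $7,095.70).
Summing the owner's payments: $2,641 + $2,353.80 + $87.60 + $1,911.60 + $101.70 = $7,095.70.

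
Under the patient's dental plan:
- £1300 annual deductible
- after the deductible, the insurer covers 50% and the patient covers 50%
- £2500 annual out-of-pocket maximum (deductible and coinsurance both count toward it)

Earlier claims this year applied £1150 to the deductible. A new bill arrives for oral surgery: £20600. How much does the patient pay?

£1350

£1150 of the £1300 deductible is already met, leaving £150.
The remaining £20450 (= £20600 − £150) moves to coinsurance.
Patient's 50% share of £20450 is £10225.
That puts the patient's cost at £150 + £10225 = £10375 before any cap.
Year-to-date out-of-pocket would reach £1150 + £10375 = £11525, above the £2500 maximum, so the patient pays only £2500 − £1150 = £1350.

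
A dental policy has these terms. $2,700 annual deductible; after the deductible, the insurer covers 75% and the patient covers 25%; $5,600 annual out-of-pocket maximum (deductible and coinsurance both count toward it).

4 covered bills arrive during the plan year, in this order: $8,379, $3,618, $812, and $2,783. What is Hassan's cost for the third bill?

$203

Claim 1 — $8,379: deductible takes $2,700, $5,679 remains; 25% of $5,679 = $1,419.75. Cost to patient: $4,119.75. OOP to date $4,119.75.
Claim 2 — $3,618: deductible met; 25% of $3,618 = $904.50. Patient pays $904.50; OOP now $5,024.25.
Claim 3 — $812: deductible already satisfied, so patient's share is 25% × $812 = $203. Cost to patient: $203. OOP to date $5,227.25.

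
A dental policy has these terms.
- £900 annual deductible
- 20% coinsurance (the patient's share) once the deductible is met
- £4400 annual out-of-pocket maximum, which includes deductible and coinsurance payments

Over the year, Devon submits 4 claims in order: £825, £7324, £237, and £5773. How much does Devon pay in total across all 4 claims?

Claim 1 (£825): fully absorbed by the deductible. Patient pays £825; OOP now £825.
Claim 2 (£7324): deductible takes £75, £7249 remains; coinsurance £7249 × 20% = £1449.80. Patient owes £1524.80 (running OOP £2349.80).
Claim 3 (£237): 20% coinsurance on £237 = £47.40. Patient pays £47.40; OOP now £2397.20.
Claim 4 (£5773): 20% coinsurance on £5773 = £1154.60. Cost to patient: £1154.60. OOP to date £3551.80.
Summing the patient's payments: £825 + £1524.80 + £47.40 + £1154.60 = £3551.80.

£3551.80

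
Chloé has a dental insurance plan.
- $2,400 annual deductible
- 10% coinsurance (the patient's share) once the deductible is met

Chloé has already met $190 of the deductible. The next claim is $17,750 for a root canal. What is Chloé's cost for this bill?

$3,764

$190 of the $2,400 deductible is already met, leaving $2,210.
After the $2,210 deductible portion, $17,750 − $2,210 = $15,540 is subject to coinsurance.
10% of $15,540 = $1,554 falls to the patient.
Patient responsibility: $2,210 + $1,554 = $3,764.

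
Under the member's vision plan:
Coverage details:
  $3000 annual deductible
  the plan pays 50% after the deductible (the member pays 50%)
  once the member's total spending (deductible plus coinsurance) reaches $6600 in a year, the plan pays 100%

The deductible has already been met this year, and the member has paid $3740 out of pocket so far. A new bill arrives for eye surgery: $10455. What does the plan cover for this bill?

The deductible is already satisfied, so the full bill goes to coinsurance.
50% of $10455 = $5227.50 falls to the member.
That would bring total out-of-pocket to $8967.50, past the $6600 cap. The member is capped at $6600 − $3740 = $2860 on this claim.
Insurer pays the balance: $10455 − $2860 = $7595.

$7595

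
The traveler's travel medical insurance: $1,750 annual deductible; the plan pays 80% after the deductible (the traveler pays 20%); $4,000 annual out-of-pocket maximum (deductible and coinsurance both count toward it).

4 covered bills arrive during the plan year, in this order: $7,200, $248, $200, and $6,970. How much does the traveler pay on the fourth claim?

Claim 1 — $7,200: $1,750 finishes the deductible; $5,450 goes to coinsurance; traveler's 20% is $1,090. Traveler owes $2,840 (running OOP $2,840).
Claim 2 — $248: 20% coinsurance on $248 = $49.60. Traveler owes $49.60 (running OOP $2,889.60).
Claim 3 — $200: deductible met; 20% of $200 = $40. Cost to traveler: $40. OOP to date $2,929.60.
Claim 4 — $6,970: deductible already satisfied, so traveler's share is 20% × $6,970 = $1,394. Adding that to $2,929.60 gives $4,323.60, past the $4,000 cap; traveler pays only $4,000 − $2,929.60 = $1,070.40.

$1,070.40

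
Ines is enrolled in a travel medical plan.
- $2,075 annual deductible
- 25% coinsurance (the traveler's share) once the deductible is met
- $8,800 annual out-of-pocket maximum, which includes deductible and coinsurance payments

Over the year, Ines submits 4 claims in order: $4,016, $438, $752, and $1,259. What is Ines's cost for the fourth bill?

$314.75

Claim 1 ($4,016): deductible takes $2,075, $1,941 remains; coinsurance $1,941 × 25% = $485.25. Traveler owes $2,560.25 (running OOP $2,560.25).
Claim 2 ($438): deductible met; 25% of $438 = $109.50. Cost to traveler: $109.50. OOP to date $2,669.75.
Claim 3 ($752): deductible already satisfied, so traveler's share is 25% × $752 = $188. Traveler owes $188 (running OOP $2,857.75).
Claim 4 ($1,259): deductible already satisfied, so traveler's share is 25% × $1,259 = $314.75. Cost to traveler: $314.75. OOP to date $3,172.50.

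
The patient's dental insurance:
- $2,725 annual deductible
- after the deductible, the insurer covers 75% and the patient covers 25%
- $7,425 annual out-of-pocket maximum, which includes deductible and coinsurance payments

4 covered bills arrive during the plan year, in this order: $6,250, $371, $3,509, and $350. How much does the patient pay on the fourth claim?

Claim 1 — $6,250: $2,725 to deductible, leaving $3,525; 25% of $3,525 = $881.25. Cost to patient: $3,606.25. OOP to date $3,606.25.
Claim 2 — $371: deductible already satisfied, so patient's share is 25% × $371 = $92.75. Cost to patient: $92.75. OOP to date $3,699.
Claim 3 — $3,509: deductible met; 25% of $3,509 = $877.25. Patient pays $877.25; OOP now $4,576.25.
Claim 4 — $350: deductible met; 25% of $350 = $87.50. Patient pays $87.50; OOP now $4,663.75.

$87.50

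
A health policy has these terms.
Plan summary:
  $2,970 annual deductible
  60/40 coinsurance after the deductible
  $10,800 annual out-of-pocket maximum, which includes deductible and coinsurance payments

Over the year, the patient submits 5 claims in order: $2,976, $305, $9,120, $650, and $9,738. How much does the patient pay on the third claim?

$3,648

Claim 1 ($2,976): $2,970 to deductible, leaving $6; coinsurance $6 × 40% = $2.40. Cost to patient: $2,972.40. OOP to date $2,972.40.
Claim 2 ($305): deductible already satisfied, so patient's share is 40% × $305 = $122. Cost to patient: $122. OOP to date $3,094.40.
Claim 3 ($9,120): 40% coinsurance on $9,120 = $3,648. Patient pays $3,648; OOP now $6,742.40.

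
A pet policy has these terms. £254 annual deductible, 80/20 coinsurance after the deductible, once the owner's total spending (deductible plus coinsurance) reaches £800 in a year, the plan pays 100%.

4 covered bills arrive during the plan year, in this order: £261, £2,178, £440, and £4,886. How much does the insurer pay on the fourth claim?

£4,865

Claim 1 (£261): £254 finishes the deductible; £7 goes to coinsurance; owner's 20% is £1.40. Cost to owner: £255.40. OOP to date £255.40. Plan pays £261 − £255.40 = £5.60.
Claim 2 (£2,178): deductible already satisfied, so owner's share is 20% × £2,178 = £435.60. Cost to owner: £435.60. OOP to date £691. Insurer: £2,178 − £435.60 = £1,742.40.
Claim 3 (£440): deductible already satisfied, so owner's share is 20% × £440 = £88. Cost to owner: £88. OOP to date £779. Plan pays £440 − £88 = £352.
Claim 4 (£4,886): deductible met; 20% of £4,886 = £977.20. Adding that to £779 gives £1,756.20, past the £800 cap; owner pays only £800 − £779 = £21. Plan pays £4,886 − £21 = £4,865.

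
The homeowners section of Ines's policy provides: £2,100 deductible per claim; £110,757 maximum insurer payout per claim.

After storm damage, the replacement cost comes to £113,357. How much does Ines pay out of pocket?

Less the £2,100 deductible: £113,357 − £2,100 = £111,257.
£111,257 exceeds the £110,757 limit, so the insurer pays the limit: £110,757.
Homeowner's share is the uncovered remainder: £113,357 − £110,757 = £2,600.

£2,600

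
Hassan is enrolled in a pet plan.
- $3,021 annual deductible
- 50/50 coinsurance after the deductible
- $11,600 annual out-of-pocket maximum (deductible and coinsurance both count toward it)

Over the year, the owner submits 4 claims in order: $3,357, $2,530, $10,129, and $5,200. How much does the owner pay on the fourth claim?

$2,081.50

Claim 1 ($3,357): $3,021 finishes the deductible; $336 goes to coinsurance; 50% of $336 = $168. Cost to owner: $3,189. OOP to date $3,189.
Claim 2 ($2,530): deductible met; 50% of $2,530 = $1,265. Owner pays $1,265; OOP now $4,454.
Claim 3 ($10,129): deductible met; 50% of $10,129 = $5,064.50. Cost to owner: $5,064.50. OOP to date $9,518.50.
Claim 4 ($5,200): deductible met; 50% of $5,200 = $2,600. That would push OOP to $12,118.50, over the $11,600 cap, so owner pays $11,600 − $9,518.50 = $2,081.50.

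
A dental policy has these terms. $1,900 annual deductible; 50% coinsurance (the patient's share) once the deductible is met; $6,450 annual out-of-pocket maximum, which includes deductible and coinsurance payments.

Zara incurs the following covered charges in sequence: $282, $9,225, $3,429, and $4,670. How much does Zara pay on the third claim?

Bill 1, $282: entire amount goes to the deductible. Cost to patient: $282. OOP to date $282.
Bill 2, $9,225: deductible takes $1,618, $7,607 remains; 50% of $7,607 = $3,803.50. Cost to patient: $5,421.50. OOP to date $5,703.50.
Bill 3, $3,429: 50% coinsurance on $3,429 = $1,714.50. Adding that to $5,703.50 gives $7,418, past the $6,450 cap; patient pays only $6,450 − $5,703.50 = $746.50.

$746.50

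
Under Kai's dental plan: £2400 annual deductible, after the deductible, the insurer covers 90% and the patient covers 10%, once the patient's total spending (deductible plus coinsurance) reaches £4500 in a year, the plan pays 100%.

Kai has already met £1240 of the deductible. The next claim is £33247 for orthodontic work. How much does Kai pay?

Remaining deductible: £2400 − £1240 = £1160.
After the £1160 deductible portion, £33247 − £1160 = £32087 is subject to coinsurance.
Patient's 10% share of £32087 is £3208.70.
That puts the patient's cost at £1160 + £3208.70 = £4368.70 before any cap.
Year-to-date out-of-pocket would reach £1240 + £4368.70 = £5608.70, above the £4500 maximum, so the patient pays only £4500 − £1240 = £3260.

£3260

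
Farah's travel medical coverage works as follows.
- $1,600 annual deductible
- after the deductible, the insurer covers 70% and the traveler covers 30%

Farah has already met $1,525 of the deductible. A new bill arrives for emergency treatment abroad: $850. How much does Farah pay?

Deductible still to meet: $1,600 − $1,525 = $75.
The remaining $775 (= $850 − $75) moves to coinsurance.
Coinsurance: $775 × 30% = $232.50.
So the traveler owes $75 + $232.50 = $307.50.

$307.50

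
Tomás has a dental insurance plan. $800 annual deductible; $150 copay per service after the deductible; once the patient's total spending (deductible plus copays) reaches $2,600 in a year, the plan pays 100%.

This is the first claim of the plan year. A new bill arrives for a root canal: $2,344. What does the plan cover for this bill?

$1,394

Deductible not yet touched, so the first $800 of the bill goes to the deductible.
That leaves $2,344 − $800 = $1,544 for the copay.
Copay on this service: $150.
So the patient owes $800 + $150 = $950 before any cap.
Year-to-date out-of-pocket becomes $0 + $950 = $950, still under the $2,600 maximum, so no cap applies.
Insurer pays the balance: $2,344 − $950 = $1,394.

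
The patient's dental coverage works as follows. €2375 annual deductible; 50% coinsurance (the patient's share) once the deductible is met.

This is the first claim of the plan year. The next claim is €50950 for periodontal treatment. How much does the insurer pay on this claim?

Nothing has been paid toward the €2375 deductible, so the first €2375 of this charge is applied there.
That leaves €50950 − €2375 = €48575 for coinsurance.
Coinsurance: €48575 × 50% = €24287.50.
Patient responsibility: €2375 + €24287.50 = €26662.50.
The plan picks up €50950 − €26662.50 = €24287.50.

€24287.50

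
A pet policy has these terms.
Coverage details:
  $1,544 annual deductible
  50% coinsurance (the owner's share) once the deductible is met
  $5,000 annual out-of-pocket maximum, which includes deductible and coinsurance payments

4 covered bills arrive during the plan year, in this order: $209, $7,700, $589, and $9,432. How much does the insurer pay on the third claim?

$315.50

Claim 1 ($209): all of it applies to the deductible. Owner owes $209 (running OOP $209). Plan pays $209 − $209 = $0.
Claim 2 ($7,700): $1,335 to deductible, leaving $6,365; owner's 50% is $3,182.50. Owner pays $4,517.50; OOP now $4,726.50. Insurer: $7,700 − $4,517.50 = $3,182.50.
Claim 3 ($589): deductible already satisfied, so owner's share is 50% × $589 = $294.50. Adding that to $4,726.50 gives $5,021, past the $5,000 cap; owner pays only $5,000 − $4,726.50 = $273.50. Plan pays $589 − $273.50 = $315.50.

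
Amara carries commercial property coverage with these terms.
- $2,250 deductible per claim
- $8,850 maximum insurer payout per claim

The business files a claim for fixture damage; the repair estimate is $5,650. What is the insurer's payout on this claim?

Subtract the deductible: $5,650 − $2,250 = $3,400.
$3,400 ≤ $8,850, so the limit doesn't bind; insurer pays $3,400.

$3,400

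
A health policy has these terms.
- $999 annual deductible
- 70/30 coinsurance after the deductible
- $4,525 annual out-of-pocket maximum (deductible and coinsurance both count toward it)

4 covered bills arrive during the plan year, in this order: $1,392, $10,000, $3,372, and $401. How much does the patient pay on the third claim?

Claim 1 ($1,392): $999 to deductible, leaving $393; patient's 30% is $117.90. Patient owes $1,116.90 (running OOP $1,116.90).
Claim 2 ($10,000): deductible already satisfied, so patient's share is 30% × $10,000 = $3,000. Patient owes $3,000 (running OOP $4,116.90).
Claim 3 ($3,372): 30% coinsurance on $3,372 = $1,011.60. That would push OOP to $5,128.50, over the $4,525 cap, so patient pays $4,525 − $4,116.90 = $408.10.

$408.10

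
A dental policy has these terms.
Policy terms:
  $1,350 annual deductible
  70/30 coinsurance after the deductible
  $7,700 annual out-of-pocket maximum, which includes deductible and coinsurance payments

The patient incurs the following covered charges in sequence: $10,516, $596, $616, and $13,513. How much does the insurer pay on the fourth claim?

#1 ($10,516): $1,350 to deductible, leaving $9,166; 30% of $9,166 = $2,749.80. Patient owes $4,099.80 (running OOP $4,099.80). Plan pays $10,516 − $4,099.80 = $6,416.20.
#2 ($596): deductible already satisfied, so patient's share is 30% × $596 = $178.80. Cost to patient: $178.80. OOP to date $4,278.60. Plan pays $596 − $178.80 = $417.20.
#3 ($616): 30% coinsurance on $616 = $184.80. Cost to patient: $184.80. OOP to date $4,463.40. Insurer: $616 − $184.80 = $431.20.
#4 ($13,513): deductible met; 30% of $13,513 = $4,053.90. That would push OOP to $8,517.30, over the $7,700 cap, so patient pays $7,700 − $4,463.40 = $3,236.60. Insurer: $13,513 − $3,236.60 = $10,276.40.

$10,276.40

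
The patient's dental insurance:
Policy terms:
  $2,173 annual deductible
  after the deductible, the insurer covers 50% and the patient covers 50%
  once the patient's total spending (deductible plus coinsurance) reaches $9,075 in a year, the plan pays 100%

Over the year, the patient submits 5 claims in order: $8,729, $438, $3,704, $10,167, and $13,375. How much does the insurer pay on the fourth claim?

Bill 1, $8,729: deductible takes $2,173, $6,556 remains; 50% of $6,556 = $3,278. Cost to patient: $5,451. OOP to date $5,451. Plan pays $8,729 − $5,451 = $3,278.
Bill 2, $438: deductible met; 50% of $438 = $219. Cost to patient: $219. OOP to date $5,670. Plan pays $438 − $219 = $219.
Bill 3, $3,704: deductible met; 50% of $3,704 = $1,852. Patient pays $1,852; OOP now $7,522. Plan pays $3,704 − $1,852 = $1,852.
Bill 4, $10,167: deductible already satisfied, so patient's share is 50% × $10,167 = $5,083.50. OOP would hit $12,605.50 > $9,075, so the cap limits the patient to $9,075 − $7,522 = $1,553. Insurer: $10,167 − $1,553 = $8,614.

$8,614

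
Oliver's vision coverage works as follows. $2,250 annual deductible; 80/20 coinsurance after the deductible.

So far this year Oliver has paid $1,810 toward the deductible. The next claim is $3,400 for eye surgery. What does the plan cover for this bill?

$1,810 of the $2,250 deductible is already met, leaving $440.
The remaining $2,960 (= $3,400 − $440) moves to coinsurance.
Coinsurance: $2,960 × 20% = $592.
So the member owes $440 + $592 = $1,032.
The plan picks up $3,400 − $1,032 = $2,368.

$2,368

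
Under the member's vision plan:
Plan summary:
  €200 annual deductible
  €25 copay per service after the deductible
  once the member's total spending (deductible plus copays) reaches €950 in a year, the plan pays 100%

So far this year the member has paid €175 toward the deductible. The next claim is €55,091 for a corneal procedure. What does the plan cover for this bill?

Remaining deductible: €200 − €175 = €25.
The remaining €55,066 (= €55,091 − €25) moves to the copay.
Copay on this service: €25.
That puts the member's cost at €25 + €25 = €50 before any cap.
Cumulative spending €175 + €50 = €225 stays under the €950 maximum.
The plan picks up €55,091 − €50 = €55,041.

€55,041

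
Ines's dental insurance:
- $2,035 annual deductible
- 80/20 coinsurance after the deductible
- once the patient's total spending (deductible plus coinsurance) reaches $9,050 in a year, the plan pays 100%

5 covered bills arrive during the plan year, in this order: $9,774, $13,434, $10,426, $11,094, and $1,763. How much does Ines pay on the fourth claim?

$695.20

Claim 1 ($9,774): $2,035 finishes the deductible; $7,739 goes to coinsurance; coinsurance $7,739 × 20% = $1,547.80. Patient pays $3,582.80; OOP now $3,582.80.
Claim 2 ($13,434): 20% coinsurance on $13,434 = $2,686.80. Patient pays $2,686.80; OOP now $6,269.60.
Claim 3 ($10,426): deductible already satisfied, so patient's share is 20% × $10,426 = $2,085.20. Patient pays $2,085.20; OOP now $8,354.80.
Claim 4 ($11,094): deductible already satisfied, so patient's share is 20% × $11,094 = $2,218.80. That would push OOP to $10,573.60, over the $9,050 cap, so patient pays $9,050 − $8,354.80 = $695.20.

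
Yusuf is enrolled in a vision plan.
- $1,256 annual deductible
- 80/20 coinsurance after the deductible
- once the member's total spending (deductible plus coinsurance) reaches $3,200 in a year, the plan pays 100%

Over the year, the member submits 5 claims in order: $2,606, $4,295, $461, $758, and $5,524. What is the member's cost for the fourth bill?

#1 ($2,606): deductible takes $1,256, $1,350 remains; member's 20% is $270. Member owes $1,526 (running OOP $1,526).
#2 ($4,295): deductible met; 20% of $4,295 = $859. Member pays $859; OOP now $2,385.
#3 ($461): deductible met; 20% of $461 = $92.20. Member owes $92.20 (running OOP $2,477.20).
#4 ($758): 20% coinsurance on $758 = $151.60. Member pays $151.60; OOP now $2,628.80.

$151.60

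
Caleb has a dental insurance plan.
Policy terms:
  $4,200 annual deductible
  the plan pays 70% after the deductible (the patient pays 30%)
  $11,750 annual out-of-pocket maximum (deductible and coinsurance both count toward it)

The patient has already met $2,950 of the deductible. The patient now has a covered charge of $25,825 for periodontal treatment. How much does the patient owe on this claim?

$8,622.50

Remaining deductible: $4,200 − $2,950 = $1,250.
That leaves $25,825 − $1,250 = $24,575 for coinsurance.
Coinsurance: $24,575 × 30% = $7,372.50.
So the patient owes $1,250 + $7,372.50 = $8,622.50 before any cap.
Cumulative spending $2,950 + $8,622.50 = $11,572.50 stays under the $11,750 maximum.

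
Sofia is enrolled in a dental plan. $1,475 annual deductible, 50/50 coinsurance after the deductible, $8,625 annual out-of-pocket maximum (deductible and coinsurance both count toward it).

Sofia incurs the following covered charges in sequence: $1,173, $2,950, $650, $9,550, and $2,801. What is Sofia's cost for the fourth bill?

$4,775

Claim 1 ($1,173): fully absorbed by the deductible. Patient owes $1,173 (running OOP $1,173).
Claim 2 ($2,950): $302 finishes the deductible; $2,648 goes to coinsurance; patient's 50% is $1,324. Patient owes $1,626 (running OOP $2,799).
Claim 3 ($650): deductible met; 50% of $650 = $325. Patient pays $325; OOP now $3,124.
Claim 4 ($9,550): deductible already satisfied, so patient's share is 50% × $9,550 = $4,775. Patient pays $4,775; OOP now $7,899.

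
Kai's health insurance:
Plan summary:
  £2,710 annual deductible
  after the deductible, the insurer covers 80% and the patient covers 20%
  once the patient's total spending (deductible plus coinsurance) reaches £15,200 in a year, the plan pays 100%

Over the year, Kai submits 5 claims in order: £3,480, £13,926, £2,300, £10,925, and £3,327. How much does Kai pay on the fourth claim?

Claim 1 (£3,480): £2,710 to deductible, leaving £770; 20% of £770 = £154. Cost to patient: £2,864. OOP to date £2,864.
Claim 2 (£13,926): deductible already satisfied, so patient's share is 20% × £13,926 = £2,785.20. Cost to patient: £2,785.20. OOP to date £5,649.20.
Claim 3 (£2,300): 20% coinsurance on £2,300 = £460. Patient owes £460 (running OOP £6,109.20).
Claim 4 (£10,925): deductible met; 20% of £10,925 = £2,185. Patient pays £2,185; OOP now £8,294.20.

£2,185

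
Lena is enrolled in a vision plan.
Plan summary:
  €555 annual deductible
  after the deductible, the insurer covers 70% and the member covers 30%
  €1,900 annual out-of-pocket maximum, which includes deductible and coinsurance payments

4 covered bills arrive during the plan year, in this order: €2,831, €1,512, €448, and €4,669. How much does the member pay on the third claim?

#1 (€2,831): €555 to deductible, leaving €2,276; member's 30% is €682.80. Member owes €1,237.80 (running OOP €1,237.80).
#2 (€1,512): deductible already satisfied, so member's share is 30% × €1,512 = €453.60. Cost to member: €453.60. OOP to date €1,691.40.
#3 (€448): deductible already satisfied, so member's share is 30% × €448 = €134.40. Cost to member: €134.40. OOP to date €1,825.80.

€134.40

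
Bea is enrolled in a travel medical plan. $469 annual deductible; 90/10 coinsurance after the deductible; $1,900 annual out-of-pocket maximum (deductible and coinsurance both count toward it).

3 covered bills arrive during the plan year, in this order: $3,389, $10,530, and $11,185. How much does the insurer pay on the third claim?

Bill 1, $3,389: $469 to deductible, leaving $2,920; 10% of $2,920 = $292. Traveler owes $761 (running OOP $761). Insurer: $3,389 − $761 = $2,628.
Bill 2, $10,530: deductible met; 10% of $10,530 = $1,053. Traveler pays $1,053; OOP now $1,814. Insurer: $10,530 − $1,053 = $9,477.
Bill 3, $11,185: 10% coinsurance on $11,185 = $1,118.50. That would push OOP to $2,932.50, over the $1,900 cap, so traveler pays $1,900 − $1,814 = $86. Insurer: $11,185 − $86 = $11,099.

$11,099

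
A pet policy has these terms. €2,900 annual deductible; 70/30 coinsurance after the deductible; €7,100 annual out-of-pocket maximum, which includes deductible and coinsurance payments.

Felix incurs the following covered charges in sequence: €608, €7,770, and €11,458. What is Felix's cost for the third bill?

Claim 1 (€608): fully absorbed by the deductible. Cost to owner: €608. OOP to date €608.
Claim 2 (€7,770): €2,292 finishes the deductible; €5,478 goes to coinsurance; owner's 30% is €1,643.40. Cost to owner: €3,935.40. OOP to date €4,543.40.
Claim 3 (€11,458): 30% coinsurance on €11,458 = €3,437.40. Adding that to €4,543.40 gives €7,980.80, past the €7,100 cap; owner pays only €7,100 − €4,543.40 = €2,556.60.

€2,556.60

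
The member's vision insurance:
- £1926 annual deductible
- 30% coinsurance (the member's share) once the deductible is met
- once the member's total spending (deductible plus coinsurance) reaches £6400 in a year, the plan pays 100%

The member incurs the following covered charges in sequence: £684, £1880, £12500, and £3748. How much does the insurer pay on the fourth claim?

Claim 1 — £684: fully absorbed by the deductible. Member pays £684; OOP now £684. Plan pays £684 − £684 = £0.
Claim 2 — £1880: £1242 to deductible, leaving £638; 30% of £638 = £191.40. Member pays £1433.40; OOP now £2117.40. Insurer: £1880 − £1433.40 = £446.60.
Claim 3 — £12500: deductible already satisfied, so member's share is 30% × £12500 = £3750. Cost to member: £3750. OOP to date £5867.40. Insurer: £12500 − £3750 = £8750.
Claim 4 — £3748: deductible met; 30% of £3748 = £1124.40. Adding that to £5867.40 gives £6991.80, past the £6400 cap; member pays only £6400 − £5867.40 = £532.60. Insurer: £3748 − £532.60 = £3215.40.

£3215.40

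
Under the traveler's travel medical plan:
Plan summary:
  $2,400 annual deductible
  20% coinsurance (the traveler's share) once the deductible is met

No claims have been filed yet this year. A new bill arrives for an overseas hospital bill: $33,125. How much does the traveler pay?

The full $2,400 deductible is still open; $2,400 of this bill applies to it.
That leaves $33,125 − $2,400 = $30,725 for coinsurance.
Traveler's 20% share of $30,725 is $6,145.
So the traveler owes $2,400 + $6,145 = $8,545.

$8,545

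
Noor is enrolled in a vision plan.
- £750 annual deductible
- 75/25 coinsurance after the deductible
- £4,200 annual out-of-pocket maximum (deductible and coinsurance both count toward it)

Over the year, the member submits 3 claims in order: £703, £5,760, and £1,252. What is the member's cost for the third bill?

Bill 1, £703: entire amount goes to the deductible. Member owes £703 (running OOP £703).
Bill 2, £5,760: £47 finishes the deductible; £5,713 goes to coinsurance; 25% of £5,713 = £1,428.25. Member pays £1,475.25; OOP now £2,178.25.
Bill 3, £1,252: deductible already satisfied, so member's share is 25% × £1,252 = £313. Cost to member: £313. OOP to date £2,491.25.

£313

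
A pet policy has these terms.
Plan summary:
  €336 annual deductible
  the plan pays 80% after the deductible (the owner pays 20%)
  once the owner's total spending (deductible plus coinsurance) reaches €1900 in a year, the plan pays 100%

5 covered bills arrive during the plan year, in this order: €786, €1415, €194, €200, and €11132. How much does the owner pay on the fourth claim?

€40

Bill 1, €786: deductible takes €336, €450 remains; owner's 20% is €90. Cost to owner: €426. OOP to date €426.
Bill 2, €1415: deductible already satisfied, so owner's share is 20% × €1415 = €283. Cost to owner: €283. OOP to date €709.
Bill 3, €194: 20% coinsurance on €194 = €38.80. Owner pays €38.80; OOP now €747.80.
Bill 4, €200: deductible met; 20% of €200 = €40. Owner owes €40 (running OOP €787.80).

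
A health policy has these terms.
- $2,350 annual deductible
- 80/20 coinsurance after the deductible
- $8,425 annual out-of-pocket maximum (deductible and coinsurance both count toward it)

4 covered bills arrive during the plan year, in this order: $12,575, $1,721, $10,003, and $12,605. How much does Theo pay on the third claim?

#1 ($12,575): $2,350 to deductible, leaving $10,225; coinsurance $10,225 × 20% = $2,045. Patient owes $4,395 (running OOP $4,395).
#2 ($1,721): 20% coinsurance on $1,721 = $344.20. Patient owes $344.20 (running OOP $4,739.20).
#3 ($10,003): deductible already satisfied, so patient's share is 20% × $10,003 = $2,000.60. Patient owes $2,000.60 (running OOP $6,739.80).

$2,000.60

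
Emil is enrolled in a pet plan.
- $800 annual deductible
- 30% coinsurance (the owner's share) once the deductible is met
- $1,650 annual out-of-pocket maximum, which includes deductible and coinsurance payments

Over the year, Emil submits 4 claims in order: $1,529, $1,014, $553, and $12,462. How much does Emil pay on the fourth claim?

$161.20

#1 ($1,529): $800 finishes the deductible; $729 goes to coinsurance; owner's 30% is $218.70. Cost to owner: $1,018.70. OOP to date $1,018.70.
#2 ($1,014): deductible already satisfied, so owner's share is 30% × $1,014 = $304.20. Cost to owner: $304.20. OOP to date $1,322.90.
#3 ($553): deductible already satisfied, so owner's share is 30% × $553 = $165.90. Owner pays $165.90; OOP now $1,488.80.
#4 ($12,462): 30% coinsurance on $12,462 = $3,738.60. Adding that to $1,488.80 gives $5,227.40, past the $1,650 cap; owner pays only $1,650 − $1,488.80 = $161.20.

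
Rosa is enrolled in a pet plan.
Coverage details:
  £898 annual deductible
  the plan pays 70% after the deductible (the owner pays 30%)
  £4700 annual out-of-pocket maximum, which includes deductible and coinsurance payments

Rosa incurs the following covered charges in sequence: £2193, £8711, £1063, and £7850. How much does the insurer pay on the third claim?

£744.10

Claim 1 (£2193): £898 to deductible, leaving £1295; owner's 30% is £388.50. Owner pays £1286.50; OOP now £1286.50. Insurer: £2193 − £1286.50 = £906.50.
Claim 2 (£8711): deductible met; 30% of £8711 = £2613.30. Owner owes £2613.30 (running OOP £3899.80). Insurer: £8711 − £2613.30 = £6097.70.
Claim 3 (£1063): 30% coinsurance on £1063 = £318.90. Owner owes £318.90 (running OOP £4218.70). Insurer: £1063 − £318.90 = £744.10.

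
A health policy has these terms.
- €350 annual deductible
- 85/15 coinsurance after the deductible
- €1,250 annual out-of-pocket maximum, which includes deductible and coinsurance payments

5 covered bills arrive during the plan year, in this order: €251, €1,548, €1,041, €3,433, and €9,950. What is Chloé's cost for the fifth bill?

Bill 1, €251: fully absorbed by the deductible. Patient owes €251 (running OOP €251).
Bill 2, €1,548: €99 finishes the deductible; €1,449 goes to coinsurance; 15% of €1,449 = €217.35. Cost to patient: €316.35. OOP to date €567.35.
Bill 3, €1,041: 15% coinsurance on €1,041 = €156.15. Patient pays €156.15; OOP now €723.50.
Bill 4, €3,433: 15% coinsurance on €3,433 = €514.95. Patient pays €514.95; OOP now €1,238.45.
Bill 5, €9,950: deductible already satisfied, so patient's share is 15% × €9,950 = €1,492.50. Adding that to €1,238.45 gives €2,730.95, past the €1,250 cap; patient pays only €1,250 − €1,238.45 = €11.55.

€11.55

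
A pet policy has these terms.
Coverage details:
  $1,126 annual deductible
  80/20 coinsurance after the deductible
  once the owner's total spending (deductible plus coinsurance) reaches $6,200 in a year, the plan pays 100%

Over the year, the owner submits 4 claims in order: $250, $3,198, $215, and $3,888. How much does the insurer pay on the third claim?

Claim 1 ($250): entire amount goes to the deductible. Cost to owner: $250. OOP to date $250. Plan pays $250 − $250 = $0.
Claim 2 ($3,198): deductible takes $876, $2,322 remains; coinsurance $2,322 × 20% = $464.40. Owner owes $1,340.40 (running OOP $1,590.40). Insurer: $3,198 − $1,340.40 = $1,857.60.
Claim 3 ($215): deductible met; 20% of $215 = $43. Owner pays $43; OOP now $1,633.40. Insurer: $215 − $43 = $172.

$172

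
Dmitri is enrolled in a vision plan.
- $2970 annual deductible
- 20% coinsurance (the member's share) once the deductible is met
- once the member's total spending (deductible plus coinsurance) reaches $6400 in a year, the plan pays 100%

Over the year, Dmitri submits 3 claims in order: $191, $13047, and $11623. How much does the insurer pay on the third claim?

Bill 1, $191: all of it applies to the deductible. Member owes $191 (running OOP $191). Plan pays $191 − $191 = $0.
Bill 2, $13047: $2779 to deductible, leaving $10268; coinsurance $10268 × 20% = $2053.60. Cost to member: $4832.60. OOP to date $5023.60. Insurer: $13047 − $4832.60 = $8214.40.
Bill 3, $11623: 20% coinsurance on $11623 = $2324.60. OOP would hit $7348.20 > $6400, so the cap limits the member to $6400 − $5023.60 = $1376.40. Insurer: $11623 − $1376.40 = $10246.60.

$10246.60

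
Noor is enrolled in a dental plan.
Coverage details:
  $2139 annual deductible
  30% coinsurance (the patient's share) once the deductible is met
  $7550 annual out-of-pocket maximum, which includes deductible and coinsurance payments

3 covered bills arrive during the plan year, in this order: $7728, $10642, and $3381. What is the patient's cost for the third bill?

$541.70

#1 ($7728): $2139 to deductible, leaving $5589; coinsurance $5589 × 30% = $1676.70. Cost to patient: $3815.70. OOP to date $3815.70.
#2 ($10642): deductible already satisfied, so patient's share is 30% × $10642 = $3192.60. Cost to patient: $3192.60. OOP to date $7008.30.
#3 ($3381): deductible met; 30% of $3381 = $1014.30. That would push OOP to $8022.60, over the $7550 cap, so patient pays $7550 − $7008.30 = $541.70.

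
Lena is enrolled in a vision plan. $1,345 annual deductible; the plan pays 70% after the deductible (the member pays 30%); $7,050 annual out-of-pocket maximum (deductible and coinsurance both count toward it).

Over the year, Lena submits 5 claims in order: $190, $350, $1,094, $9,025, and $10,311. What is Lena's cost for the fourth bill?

$2,707.50

Claim 1 ($190): fully absorbed by the deductible. Cost to member: $190. OOP to date $190.
Claim 2 ($350): all of it applies to the deductible. Member owes $350 (running OOP $540).
Claim 3 ($1,094): deductible takes $805, $289 remains; 30% of $289 = $86.70. Member pays $891.70; OOP now $1,431.70.
Claim 4 ($9,025): 30% coinsurance on $9,025 = $2,707.50. Cost to member: $2,707.50. OOP to date $4,139.20.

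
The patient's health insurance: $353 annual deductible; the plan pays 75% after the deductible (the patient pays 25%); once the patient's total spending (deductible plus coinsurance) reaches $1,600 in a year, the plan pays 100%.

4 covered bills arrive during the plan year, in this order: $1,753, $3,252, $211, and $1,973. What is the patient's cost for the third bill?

#1 ($1,753): $353 finishes the deductible; $1,400 goes to coinsurance; patient's 25% is $350. Patient pays $703; OOP now $703.
#2 ($3,252): deductible met; 25% of $3,252 = $813. Patient pays $813; OOP now $1,516.
#3 ($211): 25% coinsurance on $211 = $52.75. Patient owes $52.75 (running OOP $1,568.75).

$52.75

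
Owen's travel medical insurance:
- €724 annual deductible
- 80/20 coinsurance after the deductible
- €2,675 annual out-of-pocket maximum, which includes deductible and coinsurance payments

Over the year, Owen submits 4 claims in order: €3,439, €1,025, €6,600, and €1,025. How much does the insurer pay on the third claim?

€5,397

#1 (€3,439): €724 to deductible, leaving €2,715; coinsurance €2,715 × 20% = €543. Traveler pays €1,267; OOP now €1,267. Insurer: €3,439 − €1,267 = €2,172.
#2 (€1,025): deductible already satisfied, so traveler's share is 20% × €1,025 = €205. Traveler pays €205; OOP now €1,472. Insurer: €1,025 − €205 = €820.
#3 (€6,600): deductible met; 20% of €6,600 = €1,320. OOP would hit €2,792 > €2,675, so the cap limits the traveler to €2,675 − €1,472 = €1,203. Insurer: €6,600 − €1,203 = €5,397.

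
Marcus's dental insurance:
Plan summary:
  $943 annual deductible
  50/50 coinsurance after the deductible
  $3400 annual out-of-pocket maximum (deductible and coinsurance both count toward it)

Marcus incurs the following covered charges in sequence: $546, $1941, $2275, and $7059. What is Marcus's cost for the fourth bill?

$547.50

Claim 1 ($546): all of it applies to the deductible. Patient pays $546; OOP now $546.
Claim 2 ($1941): deductible takes $397, $1544 remains; patient's 50% is $772. Patient pays $1169; OOP now $1715.
Claim 3 ($2275): deductible met; 50% of $2275 = $1137.50. Patient pays $1137.50; OOP now $2852.50.
Claim 4 ($7059): 50% coinsurance on $7059 = $3529.50. Adding that to $2852.50 gives $6382, past the $3400 cap; patient pays only $3400 − $2852.50 = $547.50.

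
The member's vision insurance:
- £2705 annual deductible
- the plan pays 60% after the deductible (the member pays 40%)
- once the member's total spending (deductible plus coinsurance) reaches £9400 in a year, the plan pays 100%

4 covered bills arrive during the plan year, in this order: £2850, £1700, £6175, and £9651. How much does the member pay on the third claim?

Claim 1 — £2850: £2705 to deductible, leaving £145; coinsurance £145 × 40% = £58. Member owes £2763 (running OOP £2763).
Claim 2 — £1700: 40% coinsurance on £1700 = £680. Member pays £680; OOP now £3443.
Claim 3 — £6175: 40% coinsurance on £6175 = £2470. Member pays £2470; OOP now £5913.

£2470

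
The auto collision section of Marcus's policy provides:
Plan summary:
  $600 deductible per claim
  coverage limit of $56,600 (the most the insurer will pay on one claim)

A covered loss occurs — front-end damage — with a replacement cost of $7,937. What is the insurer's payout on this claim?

After the deductible, $7,937 − $600 = $7,337 remains.
$7,337 ≤ $56,600, so the limit doesn't bind; insurer pays $7,337.

$7,337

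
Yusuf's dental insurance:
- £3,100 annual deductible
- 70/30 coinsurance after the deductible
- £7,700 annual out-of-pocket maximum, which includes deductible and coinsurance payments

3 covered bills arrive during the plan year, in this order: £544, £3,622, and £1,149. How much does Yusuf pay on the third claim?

Bill 1, £544: entire amount goes to the deductible. Cost to patient: £544. OOP to date £544.
Bill 2, £3,622: £2,556 to deductible, leaving £1,066; patient's 30% is £319.80. Cost to patient: £2,875.80. OOP to date £3,419.80.
Bill 3, £1,149: 30% coinsurance on £1,149 = £344.70. Patient owes £344.70 (running OOP £3,764.50).

£344.70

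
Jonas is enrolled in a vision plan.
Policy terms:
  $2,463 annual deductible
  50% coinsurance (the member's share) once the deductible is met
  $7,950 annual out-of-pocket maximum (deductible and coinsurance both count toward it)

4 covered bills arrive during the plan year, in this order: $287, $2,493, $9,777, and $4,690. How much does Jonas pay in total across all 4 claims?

#1 ($287): fully absorbed by the deductible. Member owes $287 (running OOP $287).
#2 ($2,493): deductible takes $2,176, $317 remains; member's 50% is $158.50. Cost to member: $2,334.50. OOP to date $2,621.50.
#3 ($9,777): deductible met; 50% of $9,777 = $4,888.50. Member pays $4,888.50; OOP now $7,510.
#4 ($4,690): 50% coinsurance on $4,690 = $2,345. That would push OOP to $9,855, over the $7,950 cap, so member pays $7,950 − $7,510 = $440.
Total paid by the member: $287 + $2,334.50 + $4,888.50 + $440 = $7,950.

$7,950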